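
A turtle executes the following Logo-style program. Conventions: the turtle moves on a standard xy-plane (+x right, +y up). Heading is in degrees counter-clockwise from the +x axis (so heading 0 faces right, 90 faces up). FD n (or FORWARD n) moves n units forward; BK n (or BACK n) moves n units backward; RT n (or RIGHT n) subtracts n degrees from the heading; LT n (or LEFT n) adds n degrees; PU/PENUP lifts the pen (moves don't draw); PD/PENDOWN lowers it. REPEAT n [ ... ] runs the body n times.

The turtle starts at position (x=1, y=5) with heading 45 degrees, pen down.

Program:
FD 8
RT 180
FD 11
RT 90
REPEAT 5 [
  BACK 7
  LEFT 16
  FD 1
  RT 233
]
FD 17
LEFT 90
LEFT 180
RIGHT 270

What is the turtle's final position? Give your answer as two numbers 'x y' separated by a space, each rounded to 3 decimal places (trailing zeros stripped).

Answer: -11.903 16.138

Derivation:
Executing turtle program step by step:
Start: pos=(1,5), heading=45, pen down
FD 8: (1,5) -> (6.657,10.657) [heading=45, draw]
RT 180: heading 45 -> 225
FD 11: (6.657,10.657) -> (-1.121,2.879) [heading=225, draw]
RT 90: heading 225 -> 135
REPEAT 5 [
  -- iteration 1/5 --
  BK 7: (-1.121,2.879) -> (3.828,-2.071) [heading=135, draw]
  LT 16: heading 135 -> 151
  FD 1: (3.828,-2.071) -> (2.954,-1.586) [heading=151, draw]
  RT 233: heading 151 -> 278
  -- iteration 2/5 --
  BK 7: (2.954,-1.586) -> (1.98,5.346) [heading=278, draw]
  LT 16: heading 278 -> 294
  FD 1: (1.98,5.346) -> (2.386,4.432) [heading=294, draw]
  RT 233: heading 294 -> 61
  -- iteration 3/5 --
  BK 7: (2.386,4.432) -> (-1.007,-1.69) [heading=61, draw]
  LT 16: heading 61 -> 77
  FD 1: (-1.007,-1.69) -> (-0.782,-0.716) [heading=77, draw]
  RT 233: heading 77 -> 204
  -- iteration 4/5 --
  BK 7: (-0.782,-0.716) -> (5.612,2.131) [heading=204, draw]
  LT 16: heading 204 -> 220
  FD 1: (5.612,2.131) -> (4.846,1.488) [heading=220, draw]
  RT 233: heading 220 -> 347
  -- iteration 5/5 --
  BK 7: (4.846,1.488) -> (-1.974,3.063) [heading=347, draw]
  LT 16: heading 347 -> 3
  FD 1: (-1.974,3.063) -> (-0.976,3.115) [heading=3, draw]
  RT 233: heading 3 -> 130
]
FD 17: (-0.976,3.115) -> (-11.903,16.138) [heading=130, draw]
LT 90: heading 130 -> 220
LT 180: heading 220 -> 40
RT 270: heading 40 -> 130
Final: pos=(-11.903,16.138), heading=130, 13 segment(s) drawn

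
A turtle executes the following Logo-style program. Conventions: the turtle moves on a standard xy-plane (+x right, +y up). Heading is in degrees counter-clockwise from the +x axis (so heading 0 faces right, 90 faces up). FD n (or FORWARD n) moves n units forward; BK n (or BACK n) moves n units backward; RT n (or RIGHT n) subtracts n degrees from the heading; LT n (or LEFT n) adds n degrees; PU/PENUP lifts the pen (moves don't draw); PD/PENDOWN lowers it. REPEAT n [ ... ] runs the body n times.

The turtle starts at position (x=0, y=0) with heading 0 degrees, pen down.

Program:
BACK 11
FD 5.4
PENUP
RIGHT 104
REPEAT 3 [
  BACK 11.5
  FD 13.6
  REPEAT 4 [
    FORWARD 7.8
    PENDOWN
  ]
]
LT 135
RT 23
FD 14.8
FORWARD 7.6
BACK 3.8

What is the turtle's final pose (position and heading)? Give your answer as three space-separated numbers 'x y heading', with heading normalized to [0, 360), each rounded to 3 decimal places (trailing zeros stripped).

Executing turtle program step by step:
Start: pos=(0,0), heading=0, pen down
BK 11: (0,0) -> (-11,0) [heading=0, draw]
FD 5.4: (-11,0) -> (-5.6,0) [heading=0, draw]
PU: pen up
RT 104: heading 0 -> 256
REPEAT 3 [
  -- iteration 1/3 --
  BK 11.5: (-5.6,0) -> (-2.818,11.158) [heading=256, move]
  FD 13.6: (-2.818,11.158) -> (-6.108,-2.038) [heading=256, move]
  REPEAT 4 [
    -- iteration 1/4 --
    FD 7.8: (-6.108,-2.038) -> (-7.995,-9.606) [heading=256, move]
    PD: pen down
    -- iteration 2/4 --
    FD 7.8: (-7.995,-9.606) -> (-9.882,-17.174) [heading=256, draw]
    PD: pen down
    -- iteration 3/4 --
    FD 7.8: (-9.882,-17.174) -> (-11.769,-24.743) [heading=256, draw]
    PD: pen down
    -- iteration 4/4 --
    FD 7.8: (-11.769,-24.743) -> (-13.656,-32.311) [heading=256, draw]
    PD: pen down
  ]
  -- iteration 2/3 --
  BK 11.5: (-13.656,-32.311) -> (-10.874,-21.152) [heading=256, draw]
  FD 13.6: (-10.874,-21.152) -> (-14.164,-34.348) [heading=256, draw]
  REPEAT 4 [
    -- iteration 1/4 --
    FD 7.8: (-14.164,-34.348) -> (-16.051,-41.917) [heading=256, draw]
    PD: pen down
    -- iteration 2/4 --
    FD 7.8: (-16.051,-41.917) -> (-17.938,-49.485) [heading=256, draw]
    PD: pen down
    -- iteration 3/4 --
    FD 7.8: (-17.938,-49.485) -> (-19.825,-57.053) [heading=256, draw]
    PD: pen down
    -- iteration 4/4 --
    FD 7.8: (-19.825,-57.053) -> (-21.712,-64.622) [heading=256, draw]
    PD: pen down
  ]
  -- iteration 3/3 --
  BK 11.5: (-21.712,-64.622) -> (-18.93,-53.463) [heading=256, draw]
  FD 13.6: (-18.93,-53.463) -> (-22.22,-66.659) [heading=256, draw]
  REPEAT 4 [
    -- iteration 1/4 --
    FD 7.8: (-22.22,-66.659) -> (-24.107,-74.228) [heading=256, draw]
    PD: pen down
    -- iteration 2/4 --
    FD 7.8: (-24.107,-74.228) -> (-25.994,-81.796) [heading=256, draw]
    PD: pen down
    -- iteration 3/4 --
    FD 7.8: (-25.994,-81.796) -> (-27.881,-89.364) [heading=256, draw]
    PD: pen down
    -- iteration 4/4 --
    FD 7.8: (-27.881,-89.364) -> (-29.768,-96.933) [heading=256, draw]
    PD: pen down
  ]
]
LT 135: heading 256 -> 31
RT 23: heading 31 -> 8
FD 14.8: (-29.768,-96.933) -> (-15.112,-94.873) [heading=8, draw]
FD 7.6: (-15.112,-94.873) -> (-7.586,-93.815) [heading=8, draw]
BK 3.8: (-7.586,-93.815) -> (-11.349,-94.344) [heading=8, draw]
Final: pos=(-11.349,-94.344), heading=8, 20 segment(s) drawn

Answer: -11.349 -94.344 8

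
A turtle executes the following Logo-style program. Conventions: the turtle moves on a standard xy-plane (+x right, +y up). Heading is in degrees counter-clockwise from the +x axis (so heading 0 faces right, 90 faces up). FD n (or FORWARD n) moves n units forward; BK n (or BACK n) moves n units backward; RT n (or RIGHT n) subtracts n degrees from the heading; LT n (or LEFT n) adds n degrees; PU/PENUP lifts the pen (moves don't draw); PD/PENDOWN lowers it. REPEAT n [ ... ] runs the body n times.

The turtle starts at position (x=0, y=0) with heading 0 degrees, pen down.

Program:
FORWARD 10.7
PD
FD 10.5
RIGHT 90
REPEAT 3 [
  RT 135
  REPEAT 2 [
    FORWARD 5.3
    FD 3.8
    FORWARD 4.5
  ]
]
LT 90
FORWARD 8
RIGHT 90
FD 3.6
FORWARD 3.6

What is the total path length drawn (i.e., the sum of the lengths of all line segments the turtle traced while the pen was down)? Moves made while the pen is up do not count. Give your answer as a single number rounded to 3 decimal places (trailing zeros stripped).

Answer: 118

Derivation:
Executing turtle program step by step:
Start: pos=(0,0), heading=0, pen down
FD 10.7: (0,0) -> (10.7,0) [heading=0, draw]
PD: pen down
FD 10.5: (10.7,0) -> (21.2,0) [heading=0, draw]
RT 90: heading 0 -> 270
REPEAT 3 [
  -- iteration 1/3 --
  RT 135: heading 270 -> 135
  REPEAT 2 [
    -- iteration 1/2 --
    FD 5.3: (21.2,0) -> (17.452,3.748) [heading=135, draw]
    FD 3.8: (17.452,3.748) -> (14.765,6.435) [heading=135, draw]
    FD 4.5: (14.765,6.435) -> (11.583,9.617) [heading=135, draw]
    -- iteration 2/2 --
    FD 5.3: (11.583,9.617) -> (7.836,13.364) [heading=135, draw]
    FD 3.8: (7.836,13.364) -> (5.149,16.051) [heading=135, draw]
    FD 4.5: (5.149,16.051) -> (1.967,19.233) [heading=135, draw]
  ]
  -- iteration 2/3 --
  RT 135: heading 135 -> 0
  REPEAT 2 [
    -- iteration 1/2 --
    FD 5.3: (1.967,19.233) -> (7.267,19.233) [heading=0, draw]
    FD 3.8: (7.267,19.233) -> (11.067,19.233) [heading=0, draw]
    FD 4.5: (11.067,19.233) -> (15.567,19.233) [heading=0, draw]
    -- iteration 2/2 --
    FD 5.3: (15.567,19.233) -> (20.867,19.233) [heading=0, draw]
    FD 3.8: (20.867,19.233) -> (24.667,19.233) [heading=0, draw]
    FD 4.5: (24.667,19.233) -> (29.167,19.233) [heading=0, draw]
  ]
  -- iteration 3/3 --
  RT 135: heading 0 -> 225
  REPEAT 2 [
    -- iteration 1/2 --
    FD 5.3: (29.167,19.233) -> (25.419,15.486) [heading=225, draw]
    FD 3.8: (25.419,15.486) -> (22.732,12.799) [heading=225, draw]
    FD 4.5: (22.732,12.799) -> (19.55,9.617) [heading=225, draw]
    -- iteration 2/2 --
    FD 5.3: (19.55,9.617) -> (15.802,5.869) [heading=225, draw]
    FD 3.8: (15.802,5.869) -> (13.115,3.182) [heading=225, draw]
    FD 4.5: (13.115,3.182) -> (9.933,0) [heading=225, draw]
  ]
]
LT 90: heading 225 -> 315
FD 8: (9.933,0) -> (15.59,-5.657) [heading=315, draw]
RT 90: heading 315 -> 225
FD 3.6: (15.59,-5.657) -> (13.045,-8.202) [heading=225, draw]
FD 3.6: (13.045,-8.202) -> (10.499,-10.748) [heading=225, draw]
Final: pos=(10.499,-10.748), heading=225, 23 segment(s) drawn

Segment lengths:
  seg 1: (0,0) -> (10.7,0), length = 10.7
  seg 2: (10.7,0) -> (21.2,0), length = 10.5
  seg 3: (21.2,0) -> (17.452,3.748), length = 5.3
  seg 4: (17.452,3.748) -> (14.765,6.435), length = 3.8
  seg 5: (14.765,6.435) -> (11.583,9.617), length = 4.5
  seg 6: (11.583,9.617) -> (7.836,13.364), length = 5.3
  seg 7: (7.836,13.364) -> (5.149,16.051), length = 3.8
  seg 8: (5.149,16.051) -> (1.967,19.233), length = 4.5
  seg 9: (1.967,19.233) -> (7.267,19.233), length = 5.3
  seg 10: (7.267,19.233) -> (11.067,19.233), length = 3.8
  seg 11: (11.067,19.233) -> (15.567,19.233), length = 4.5
  seg 12: (15.567,19.233) -> (20.867,19.233), length = 5.3
  seg 13: (20.867,19.233) -> (24.667,19.233), length = 3.8
  seg 14: (24.667,19.233) -> (29.167,19.233), length = 4.5
  seg 15: (29.167,19.233) -> (25.419,15.486), length = 5.3
  seg 16: (25.419,15.486) -> (22.732,12.799), length = 3.8
  seg 17: (22.732,12.799) -> (19.55,9.617), length = 4.5
  seg 18: (19.55,9.617) -> (15.802,5.869), length = 5.3
  seg 19: (15.802,5.869) -> (13.115,3.182), length = 3.8
  seg 20: (13.115,3.182) -> (9.933,0), length = 4.5
  seg 21: (9.933,0) -> (15.59,-5.657), length = 8
  seg 22: (15.59,-5.657) -> (13.045,-8.202), length = 3.6
  seg 23: (13.045,-8.202) -> (10.499,-10.748), length = 3.6
Total = 118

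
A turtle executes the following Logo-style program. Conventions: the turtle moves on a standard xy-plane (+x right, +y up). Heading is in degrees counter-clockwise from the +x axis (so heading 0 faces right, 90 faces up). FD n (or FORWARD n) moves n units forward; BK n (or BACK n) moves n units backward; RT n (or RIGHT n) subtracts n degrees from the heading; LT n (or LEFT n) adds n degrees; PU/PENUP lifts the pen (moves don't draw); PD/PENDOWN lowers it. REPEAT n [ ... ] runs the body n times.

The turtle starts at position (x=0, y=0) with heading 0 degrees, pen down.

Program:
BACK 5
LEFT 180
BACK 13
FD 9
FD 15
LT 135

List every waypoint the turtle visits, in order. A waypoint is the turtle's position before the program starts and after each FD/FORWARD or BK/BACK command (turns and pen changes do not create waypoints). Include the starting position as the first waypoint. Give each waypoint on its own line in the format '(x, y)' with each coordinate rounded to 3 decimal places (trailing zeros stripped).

Answer: (0, 0)
(-5, 0)
(8, 0)
(-1, 0)
(-16, 0)

Derivation:
Executing turtle program step by step:
Start: pos=(0,0), heading=0, pen down
BK 5: (0,0) -> (-5,0) [heading=0, draw]
LT 180: heading 0 -> 180
BK 13: (-5,0) -> (8,0) [heading=180, draw]
FD 9: (8,0) -> (-1,0) [heading=180, draw]
FD 15: (-1,0) -> (-16,0) [heading=180, draw]
LT 135: heading 180 -> 315
Final: pos=(-16,0), heading=315, 4 segment(s) drawn
Waypoints (5 total):
(0, 0)
(-5, 0)
(8, 0)
(-1, 0)
(-16, 0)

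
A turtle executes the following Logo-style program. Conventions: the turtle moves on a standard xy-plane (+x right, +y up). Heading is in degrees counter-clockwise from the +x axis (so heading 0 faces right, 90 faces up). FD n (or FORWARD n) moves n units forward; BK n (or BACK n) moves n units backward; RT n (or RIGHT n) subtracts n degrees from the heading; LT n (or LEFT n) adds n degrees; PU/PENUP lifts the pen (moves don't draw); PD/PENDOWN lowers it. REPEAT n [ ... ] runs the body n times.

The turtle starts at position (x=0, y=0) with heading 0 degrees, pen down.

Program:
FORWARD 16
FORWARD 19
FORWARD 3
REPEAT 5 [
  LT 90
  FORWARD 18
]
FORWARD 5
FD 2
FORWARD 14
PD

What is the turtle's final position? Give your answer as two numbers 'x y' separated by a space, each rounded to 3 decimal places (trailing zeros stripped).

Answer: 38 39

Derivation:
Executing turtle program step by step:
Start: pos=(0,0), heading=0, pen down
FD 16: (0,0) -> (16,0) [heading=0, draw]
FD 19: (16,0) -> (35,0) [heading=0, draw]
FD 3: (35,0) -> (38,0) [heading=0, draw]
REPEAT 5 [
  -- iteration 1/5 --
  LT 90: heading 0 -> 90
  FD 18: (38,0) -> (38,18) [heading=90, draw]
  -- iteration 2/5 --
  LT 90: heading 90 -> 180
  FD 18: (38,18) -> (20,18) [heading=180, draw]
  -- iteration 3/5 --
  LT 90: heading 180 -> 270
  FD 18: (20,18) -> (20,0) [heading=270, draw]
  -- iteration 4/5 --
  LT 90: heading 270 -> 0
  FD 18: (20,0) -> (38,0) [heading=0, draw]
  -- iteration 5/5 --
  LT 90: heading 0 -> 90
  FD 18: (38,0) -> (38,18) [heading=90, draw]
]
FD 5: (38,18) -> (38,23) [heading=90, draw]
FD 2: (38,23) -> (38,25) [heading=90, draw]
FD 14: (38,25) -> (38,39) [heading=90, draw]
PD: pen down
Final: pos=(38,39), heading=90, 11 segment(s) drawn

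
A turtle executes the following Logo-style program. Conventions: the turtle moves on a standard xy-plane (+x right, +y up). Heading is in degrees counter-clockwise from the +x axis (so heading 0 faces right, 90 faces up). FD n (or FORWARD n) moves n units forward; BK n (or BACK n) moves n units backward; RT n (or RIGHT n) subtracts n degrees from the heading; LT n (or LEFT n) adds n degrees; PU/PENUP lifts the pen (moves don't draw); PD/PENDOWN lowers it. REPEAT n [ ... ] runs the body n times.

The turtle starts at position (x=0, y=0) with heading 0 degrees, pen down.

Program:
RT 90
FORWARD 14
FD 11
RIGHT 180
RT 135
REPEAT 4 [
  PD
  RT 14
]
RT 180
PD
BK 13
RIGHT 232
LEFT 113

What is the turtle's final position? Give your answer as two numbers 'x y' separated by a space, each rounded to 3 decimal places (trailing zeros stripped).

Executing turtle program step by step:
Start: pos=(0,0), heading=0, pen down
RT 90: heading 0 -> 270
FD 14: (0,0) -> (0,-14) [heading=270, draw]
FD 11: (0,-14) -> (0,-25) [heading=270, draw]
RT 180: heading 270 -> 90
RT 135: heading 90 -> 315
REPEAT 4 [
  -- iteration 1/4 --
  PD: pen down
  RT 14: heading 315 -> 301
  -- iteration 2/4 --
  PD: pen down
  RT 14: heading 301 -> 287
  -- iteration 3/4 --
  PD: pen down
  RT 14: heading 287 -> 273
  -- iteration 4/4 --
  PD: pen down
  RT 14: heading 273 -> 259
]
RT 180: heading 259 -> 79
PD: pen down
BK 13: (0,-25) -> (-2.481,-37.761) [heading=79, draw]
RT 232: heading 79 -> 207
LT 113: heading 207 -> 320
Final: pos=(-2.481,-37.761), heading=320, 3 segment(s) drawn

Answer: -2.481 -37.761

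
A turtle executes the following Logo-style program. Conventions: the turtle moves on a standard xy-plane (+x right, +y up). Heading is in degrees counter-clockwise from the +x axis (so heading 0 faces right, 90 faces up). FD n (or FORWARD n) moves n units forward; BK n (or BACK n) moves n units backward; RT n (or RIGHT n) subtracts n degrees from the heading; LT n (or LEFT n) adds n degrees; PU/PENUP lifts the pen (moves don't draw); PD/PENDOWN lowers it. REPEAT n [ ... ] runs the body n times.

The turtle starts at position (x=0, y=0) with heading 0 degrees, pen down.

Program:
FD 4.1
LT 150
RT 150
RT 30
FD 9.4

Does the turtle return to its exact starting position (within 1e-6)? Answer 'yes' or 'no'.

Executing turtle program step by step:
Start: pos=(0,0), heading=0, pen down
FD 4.1: (0,0) -> (4.1,0) [heading=0, draw]
LT 150: heading 0 -> 150
RT 150: heading 150 -> 0
RT 30: heading 0 -> 330
FD 9.4: (4.1,0) -> (12.241,-4.7) [heading=330, draw]
Final: pos=(12.241,-4.7), heading=330, 2 segment(s) drawn

Start position: (0, 0)
Final position: (12.241, -4.7)
Distance = 13.112; >= 1e-6 -> NOT closed

Answer: no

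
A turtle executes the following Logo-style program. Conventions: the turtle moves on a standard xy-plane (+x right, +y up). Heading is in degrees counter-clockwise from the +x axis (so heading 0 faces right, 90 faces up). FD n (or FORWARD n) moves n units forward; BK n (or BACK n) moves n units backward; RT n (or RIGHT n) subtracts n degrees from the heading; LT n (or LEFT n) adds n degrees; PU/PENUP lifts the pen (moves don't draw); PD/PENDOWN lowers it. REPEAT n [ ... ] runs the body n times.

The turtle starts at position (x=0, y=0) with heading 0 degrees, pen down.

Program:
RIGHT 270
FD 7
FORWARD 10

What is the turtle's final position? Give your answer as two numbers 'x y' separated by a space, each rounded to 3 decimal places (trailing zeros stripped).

Executing turtle program step by step:
Start: pos=(0,0), heading=0, pen down
RT 270: heading 0 -> 90
FD 7: (0,0) -> (0,7) [heading=90, draw]
FD 10: (0,7) -> (0,17) [heading=90, draw]
Final: pos=(0,17), heading=90, 2 segment(s) drawn

Answer: 0 17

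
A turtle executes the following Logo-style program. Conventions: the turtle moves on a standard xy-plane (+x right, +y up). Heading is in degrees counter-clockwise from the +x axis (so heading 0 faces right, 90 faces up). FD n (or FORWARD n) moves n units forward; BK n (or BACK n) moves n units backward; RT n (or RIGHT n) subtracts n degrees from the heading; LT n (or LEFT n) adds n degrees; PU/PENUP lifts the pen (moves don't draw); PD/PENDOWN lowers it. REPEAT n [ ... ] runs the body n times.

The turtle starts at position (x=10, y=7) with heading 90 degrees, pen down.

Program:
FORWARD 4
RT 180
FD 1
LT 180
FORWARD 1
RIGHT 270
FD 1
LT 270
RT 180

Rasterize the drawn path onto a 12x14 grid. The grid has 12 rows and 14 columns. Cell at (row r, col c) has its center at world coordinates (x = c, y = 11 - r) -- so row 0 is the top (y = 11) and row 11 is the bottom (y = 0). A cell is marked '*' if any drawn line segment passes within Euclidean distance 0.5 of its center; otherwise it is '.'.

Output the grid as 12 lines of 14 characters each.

Segment 0: (10,7) -> (10,11)
Segment 1: (10,11) -> (10,10)
Segment 2: (10,10) -> (10,11)
Segment 3: (10,11) -> (9,11)

Answer: .........**...
..........*...
..........*...
..........*...
..........*...
..............
..............
..............
..............
..............
..............
..............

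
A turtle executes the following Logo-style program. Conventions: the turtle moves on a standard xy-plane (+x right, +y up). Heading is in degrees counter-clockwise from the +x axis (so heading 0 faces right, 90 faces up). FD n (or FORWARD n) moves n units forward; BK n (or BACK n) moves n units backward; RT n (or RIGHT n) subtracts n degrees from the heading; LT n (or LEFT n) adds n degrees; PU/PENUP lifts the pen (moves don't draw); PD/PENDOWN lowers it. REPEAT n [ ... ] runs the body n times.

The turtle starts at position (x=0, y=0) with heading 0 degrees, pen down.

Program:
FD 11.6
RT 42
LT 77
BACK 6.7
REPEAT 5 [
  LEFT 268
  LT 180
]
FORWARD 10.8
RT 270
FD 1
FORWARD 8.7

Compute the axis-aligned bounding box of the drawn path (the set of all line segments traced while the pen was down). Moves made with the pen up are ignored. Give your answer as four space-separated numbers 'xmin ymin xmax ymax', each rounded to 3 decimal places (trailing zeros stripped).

Answer: -7.244 -3.843 11.6 5.945

Derivation:
Executing turtle program step by step:
Start: pos=(0,0), heading=0, pen down
FD 11.6: (0,0) -> (11.6,0) [heading=0, draw]
RT 42: heading 0 -> 318
LT 77: heading 318 -> 35
BK 6.7: (11.6,0) -> (6.112,-3.843) [heading=35, draw]
REPEAT 5 [
  -- iteration 1/5 --
  LT 268: heading 35 -> 303
  LT 180: heading 303 -> 123
  -- iteration 2/5 --
  LT 268: heading 123 -> 31
  LT 180: heading 31 -> 211
  -- iteration 3/5 --
  LT 268: heading 211 -> 119
  LT 180: heading 119 -> 299
  -- iteration 4/5 --
  LT 268: heading 299 -> 207
  LT 180: heading 207 -> 27
  -- iteration 5/5 --
  LT 268: heading 27 -> 295
  LT 180: heading 295 -> 115
]
FD 10.8: (6.112,-3.843) -> (1.547,5.945) [heading=115, draw]
RT 270: heading 115 -> 205
FD 1: (1.547,5.945) -> (0.641,5.523) [heading=205, draw]
FD 8.7: (0.641,5.523) -> (-7.244,1.846) [heading=205, draw]
Final: pos=(-7.244,1.846), heading=205, 5 segment(s) drawn

Segment endpoints: x in {-7.244, 0, 0.641, 1.547, 6.112, 11.6}, y in {-3.843, 0, 1.846, 5.523, 5.945}
xmin=-7.244, ymin=-3.843, xmax=11.6, ymax=5.945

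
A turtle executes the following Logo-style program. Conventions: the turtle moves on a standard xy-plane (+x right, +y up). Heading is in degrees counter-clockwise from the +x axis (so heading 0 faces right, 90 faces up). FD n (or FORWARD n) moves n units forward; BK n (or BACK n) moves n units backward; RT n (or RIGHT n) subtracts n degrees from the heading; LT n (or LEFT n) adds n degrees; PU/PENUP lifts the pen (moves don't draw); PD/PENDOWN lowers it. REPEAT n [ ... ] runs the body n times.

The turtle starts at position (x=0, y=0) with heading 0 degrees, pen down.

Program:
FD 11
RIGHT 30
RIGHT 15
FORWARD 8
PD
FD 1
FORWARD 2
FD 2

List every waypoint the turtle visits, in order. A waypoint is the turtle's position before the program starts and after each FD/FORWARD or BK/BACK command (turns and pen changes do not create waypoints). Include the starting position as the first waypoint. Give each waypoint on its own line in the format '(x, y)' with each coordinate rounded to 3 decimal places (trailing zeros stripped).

Answer: (0, 0)
(11, 0)
(16.657, -5.657)
(17.364, -6.364)
(18.778, -7.778)
(20.192, -9.192)

Derivation:
Executing turtle program step by step:
Start: pos=(0,0), heading=0, pen down
FD 11: (0,0) -> (11,0) [heading=0, draw]
RT 30: heading 0 -> 330
RT 15: heading 330 -> 315
FD 8: (11,0) -> (16.657,-5.657) [heading=315, draw]
PD: pen down
FD 1: (16.657,-5.657) -> (17.364,-6.364) [heading=315, draw]
FD 2: (17.364,-6.364) -> (18.778,-7.778) [heading=315, draw]
FD 2: (18.778,-7.778) -> (20.192,-9.192) [heading=315, draw]
Final: pos=(20.192,-9.192), heading=315, 5 segment(s) drawn
Waypoints (6 total):
(0, 0)
(11, 0)
(16.657, -5.657)
(17.364, -6.364)
(18.778, -7.778)
(20.192, -9.192)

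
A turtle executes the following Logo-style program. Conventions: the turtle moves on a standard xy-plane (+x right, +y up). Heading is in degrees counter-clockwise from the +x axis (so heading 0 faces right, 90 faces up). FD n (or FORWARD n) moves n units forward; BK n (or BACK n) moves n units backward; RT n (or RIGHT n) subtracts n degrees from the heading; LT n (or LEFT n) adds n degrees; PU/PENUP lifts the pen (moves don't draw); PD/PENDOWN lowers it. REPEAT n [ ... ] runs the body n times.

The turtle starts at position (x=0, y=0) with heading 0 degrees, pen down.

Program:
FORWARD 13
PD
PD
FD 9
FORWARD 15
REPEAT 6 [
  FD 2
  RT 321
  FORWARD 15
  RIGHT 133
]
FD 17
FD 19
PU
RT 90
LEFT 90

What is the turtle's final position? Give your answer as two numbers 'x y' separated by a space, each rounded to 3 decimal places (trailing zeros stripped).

Answer: 24.931 6.922

Derivation:
Executing turtle program step by step:
Start: pos=(0,0), heading=0, pen down
FD 13: (0,0) -> (13,0) [heading=0, draw]
PD: pen down
PD: pen down
FD 9: (13,0) -> (22,0) [heading=0, draw]
FD 15: (22,0) -> (37,0) [heading=0, draw]
REPEAT 6 [
  -- iteration 1/6 --
  FD 2: (37,0) -> (39,0) [heading=0, draw]
  RT 321: heading 0 -> 39
  FD 15: (39,0) -> (50.657,9.44) [heading=39, draw]
  RT 133: heading 39 -> 266
  -- iteration 2/6 --
  FD 2: (50.657,9.44) -> (50.518,7.445) [heading=266, draw]
  RT 321: heading 266 -> 305
  FD 15: (50.518,7.445) -> (59.121,-4.843) [heading=305, draw]
  RT 133: heading 305 -> 172
  -- iteration 3/6 --
  FD 2: (59.121,-4.843) -> (57.141,-4.564) [heading=172, draw]
  RT 321: heading 172 -> 211
  FD 15: (57.141,-4.564) -> (44.283,-12.29) [heading=211, draw]
  RT 133: heading 211 -> 78
  -- iteration 4/6 --
  FD 2: (44.283,-12.29) -> (44.699,-10.334) [heading=78, draw]
  RT 321: heading 78 -> 117
  FD 15: (44.699,-10.334) -> (37.889,3.032) [heading=117, draw]
  RT 133: heading 117 -> 344
  -- iteration 5/6 --
  FD 2: (37.889,3.032) -> (39.812,2.48) [heading=344, draw]
  RT 321: heading 344 -> 23
  FD 15: (39.812,2.48) -> (53.619,8.341) [heading=23, draw]
  RT 133: heading 23 -> 250
  -- iteration 6/6 --
  FD 2: (53.619,8.341) -> (52.935,6.462) [heading=250, draw]
  RT 321: heading 250 -> 289
  FD 15: (52.935,6.462) -> (57.819,-7.721) [heading=289, draw]
  RT 133: heading 289 -> 156
]
FD 17: (57.819,-7.721) -> (42.289,-0.806) [heading=156, draw]
FD 19: (42.289,-0.806) -> (24.931,6.922) [heading=156, draw]
PU: pen up
RT 90: heading 156 -> 66
LT 90: heading 66 -> 156
Final: pos=(24.931,6.922), heading=156, 17 segment(s) drawn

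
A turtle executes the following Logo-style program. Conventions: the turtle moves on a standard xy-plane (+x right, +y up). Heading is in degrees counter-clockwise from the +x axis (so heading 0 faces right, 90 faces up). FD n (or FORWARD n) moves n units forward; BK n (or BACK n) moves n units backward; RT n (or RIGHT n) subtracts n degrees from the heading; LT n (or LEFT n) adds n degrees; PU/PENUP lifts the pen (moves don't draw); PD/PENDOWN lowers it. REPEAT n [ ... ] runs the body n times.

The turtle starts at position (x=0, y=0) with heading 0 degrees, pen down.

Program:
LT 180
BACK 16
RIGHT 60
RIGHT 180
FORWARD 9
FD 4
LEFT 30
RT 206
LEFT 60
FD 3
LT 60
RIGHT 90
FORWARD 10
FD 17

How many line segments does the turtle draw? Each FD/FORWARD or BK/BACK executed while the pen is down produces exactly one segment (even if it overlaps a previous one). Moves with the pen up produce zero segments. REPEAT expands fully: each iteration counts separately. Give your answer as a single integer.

Answer: 6

Derivation:
Executing turtle program step by step:
Start: pos=(0,0), heading=0, pen down
LT 180: heading 0 -> 180
BK 16: (0,0) -> (16,0) [heading=180, draw]
RT 60: heading 180 -> 120
RT 180: heading 120 -> 300
FD 9: (16,0) -> (20.5,-7.794) [heading=300, draw]
FD 4: (20.5,-7.794) -> (22.5,-11.258) [heading=300, draw]
LT 30: heading 300 -> 330
RT 206: heading 330 -> 124
LT 60: heading 124 -> 184
FD 3: (22.5,-11.258) -> (19.507,-11.468) [heading=184, draw]
LT 60: heading 184 -> 244
RT 90: heading 244 -> 154
FD 10: (19.507,-11.468) -> (10.519,-7.084) [heading=154, draw]
FD 17: (10.519,-7.084) -> (-4.76,0.368) [heading=154, draw]
Final: pos=(-4.76,0.368), heading=154, 6 segment(s) drawn
Segments drawn: 6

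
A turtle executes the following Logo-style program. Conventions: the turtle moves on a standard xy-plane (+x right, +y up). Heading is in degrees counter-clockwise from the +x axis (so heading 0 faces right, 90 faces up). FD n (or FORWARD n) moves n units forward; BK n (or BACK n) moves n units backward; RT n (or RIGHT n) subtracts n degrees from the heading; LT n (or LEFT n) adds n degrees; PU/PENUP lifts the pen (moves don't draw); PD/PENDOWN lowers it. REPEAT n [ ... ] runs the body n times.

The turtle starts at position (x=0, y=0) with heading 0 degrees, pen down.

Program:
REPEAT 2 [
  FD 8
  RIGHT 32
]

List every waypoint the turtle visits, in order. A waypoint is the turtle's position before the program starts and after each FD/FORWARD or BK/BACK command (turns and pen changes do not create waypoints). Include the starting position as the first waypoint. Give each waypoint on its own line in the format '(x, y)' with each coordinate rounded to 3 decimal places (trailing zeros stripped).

Executing turtle program step by step:
Start: pos=(0,0), heading=0, pen down
REPEAT 2 [
  -- iteration 1/2 --
  FD 8: (0,0) -> (8,0) [heading=0, draw]
  RT 32: heading 0 -> 328
  -- iteration 2/2 --
  FD 8: (8,0) -> (14.784,-4.239) [heading=328, draw]
  RT 32: heading 328 -> 296
]
Final: pos=(14.784,-4.239), heading=296, 2 segment(s) drawn
Waypoints (3 total):
(0, 0)
(8, 0)
(14.784, -4.239)

Answer: (0, 0)
(8, 0)
(14.784, -4.239)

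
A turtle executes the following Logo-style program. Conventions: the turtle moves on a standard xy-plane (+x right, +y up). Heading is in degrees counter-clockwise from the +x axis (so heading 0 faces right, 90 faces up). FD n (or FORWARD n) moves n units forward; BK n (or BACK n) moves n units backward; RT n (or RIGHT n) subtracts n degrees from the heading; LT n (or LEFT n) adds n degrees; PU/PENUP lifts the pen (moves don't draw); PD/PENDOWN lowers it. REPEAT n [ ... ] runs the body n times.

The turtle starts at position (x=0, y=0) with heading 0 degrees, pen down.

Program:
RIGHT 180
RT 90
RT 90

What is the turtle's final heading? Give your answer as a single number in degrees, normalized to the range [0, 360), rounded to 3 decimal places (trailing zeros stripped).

Answer: 0

Derivation:
Executing turtle program step by step:
Start: pos=(0,0), heading=0, pen down
RT 180: heading 0 -> 180
RT 90: heading 180 -> 90
RT 90: heading 90 -> 0
Final: pos=(0,0), heading=0, 0 segment(s) drawn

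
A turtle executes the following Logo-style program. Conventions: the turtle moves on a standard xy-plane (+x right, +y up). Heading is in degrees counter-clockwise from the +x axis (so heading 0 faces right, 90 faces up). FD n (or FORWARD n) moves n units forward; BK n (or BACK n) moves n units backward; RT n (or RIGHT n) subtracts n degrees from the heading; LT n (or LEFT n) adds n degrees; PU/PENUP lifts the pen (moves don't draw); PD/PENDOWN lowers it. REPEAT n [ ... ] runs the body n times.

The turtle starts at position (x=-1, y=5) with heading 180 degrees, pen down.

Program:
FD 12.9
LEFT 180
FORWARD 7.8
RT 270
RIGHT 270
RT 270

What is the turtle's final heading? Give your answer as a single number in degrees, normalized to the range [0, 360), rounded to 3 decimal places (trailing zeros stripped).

Answer: 270

Derivation:
Executing turtle program step by step:
Start: pos=(-1,5), heading=180, pen down
FD 12.9: (-1,5) -> (-13.9,5) [heading=180, draw]
LT 180: heading 180 -> 0
FD 7.8: (-13.9,5) -> (-6.1,5) [heading=0, draw]
RT 270: heading 0 -> 90
RT 270: heading 90 -> 180
RT 270: heading 180 -> 270
Final: pos=(-6.1,5), heading=270, 2 segment(s) drawn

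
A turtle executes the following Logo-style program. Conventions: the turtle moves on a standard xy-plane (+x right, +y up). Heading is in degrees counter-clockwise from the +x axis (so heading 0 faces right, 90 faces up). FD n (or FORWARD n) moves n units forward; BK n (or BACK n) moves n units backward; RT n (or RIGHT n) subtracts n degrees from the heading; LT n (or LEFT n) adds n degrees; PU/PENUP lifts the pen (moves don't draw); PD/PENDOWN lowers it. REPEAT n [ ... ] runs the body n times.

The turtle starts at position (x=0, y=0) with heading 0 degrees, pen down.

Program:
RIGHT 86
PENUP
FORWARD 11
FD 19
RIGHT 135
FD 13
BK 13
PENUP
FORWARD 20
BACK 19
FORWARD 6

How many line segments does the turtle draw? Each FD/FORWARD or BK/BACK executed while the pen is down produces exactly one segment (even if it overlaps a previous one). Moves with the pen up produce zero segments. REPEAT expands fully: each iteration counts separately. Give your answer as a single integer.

Answer: 0

Derivation:
Executing turtle program step by step:
Start: pos=(0,0), heading=0, pen down
RT 86: heading 0 -> 274
PU: pen up
FD 11: (0,0) -> (0.767,-10.973) [heading=274, move]
FD 19: (0.767,-10.973) -> (2.093,-29.927) [heading=274, move]
RT 135: heading 274 -> 139
FD 13: (2.093,-29.927) -> (-7.719,-21.398) [heading=139, move]
BK 13: (-7.719,-21.398) -> (2.093,-29.927) [heading=139, move]
PU: pen up
FD 20: (2.093,-29.927) -> (-13.001,-16.806) [heading=139, move]
BK 19: (-13.001,-16.806) -> (1.338,-29.271) [heading=139, move]
FD 6: (1.338,-29.271) -> (-3.19,-25.335) [heading=139, move]
Final: pos=(-3.19,-25.335), heading=139, 0 segment(s) drawn
Segments drawn: 0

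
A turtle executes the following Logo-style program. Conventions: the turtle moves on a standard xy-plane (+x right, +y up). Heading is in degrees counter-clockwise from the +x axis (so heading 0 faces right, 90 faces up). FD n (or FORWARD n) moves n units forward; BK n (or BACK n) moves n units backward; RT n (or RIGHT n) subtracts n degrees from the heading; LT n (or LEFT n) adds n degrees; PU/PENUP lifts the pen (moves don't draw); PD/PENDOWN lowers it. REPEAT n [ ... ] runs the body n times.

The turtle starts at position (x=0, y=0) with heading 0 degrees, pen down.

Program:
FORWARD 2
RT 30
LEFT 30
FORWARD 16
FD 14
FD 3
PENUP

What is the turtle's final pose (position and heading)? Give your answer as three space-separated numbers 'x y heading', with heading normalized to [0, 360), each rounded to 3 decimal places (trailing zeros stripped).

Executing turtle program step by step:
Start: pos=(0,0), heading=0, pen down
FD 2: (0,0) -> (2,0) [heading=0, draw]
RT 30: heading 0 -> 330
LT 30: heading 330 -> 0
FD 16: (2,0) -> (18,0) [heading=0, draw]
FD 14: (18,0) -> (32,0) [heading=0, draw]
FD 3: (32,0) -> (35,0) [heading=0, draw]
PU: pen up
Final: pos=(35,0), heading=0, 4 segment(s) drawn

Answer: 35 0 0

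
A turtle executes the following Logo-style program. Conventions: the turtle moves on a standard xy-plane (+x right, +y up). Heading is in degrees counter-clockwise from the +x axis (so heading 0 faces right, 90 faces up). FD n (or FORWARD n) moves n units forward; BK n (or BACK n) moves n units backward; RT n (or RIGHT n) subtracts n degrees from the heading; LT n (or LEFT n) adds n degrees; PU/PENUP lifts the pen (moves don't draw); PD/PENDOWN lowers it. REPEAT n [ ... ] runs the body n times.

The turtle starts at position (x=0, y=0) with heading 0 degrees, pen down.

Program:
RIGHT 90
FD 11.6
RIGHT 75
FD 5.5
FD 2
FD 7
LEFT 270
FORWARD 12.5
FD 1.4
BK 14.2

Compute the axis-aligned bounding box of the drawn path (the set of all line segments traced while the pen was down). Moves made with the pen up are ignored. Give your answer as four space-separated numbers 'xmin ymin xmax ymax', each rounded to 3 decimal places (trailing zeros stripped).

Executing turtle program step by step:
Start: pos=(0,0), heading=0, pen down
RT 90: heading 0 -> 270
FD 11.6: (0,0) -> (0,-11.6) [heading=270, draw]
RT 75: heading 270 -> 195
FD 5.5: (0,-11.6) -> (-5.313,-13.024) [heading=195, draw]
FD 2: (-5.313,-13.024) -> (-7.244,-13.541) [heading=195, draw]
FD 7: (-7.244,-13.541) -> (-14.006,-15.353) [heading=195, draw]
LT 270: heading 195 -> 105
FD 12.5: (-14.006,-15.353) -> (-17.241,-3.279) [heading=105, draw]
FD 1.4: (-17.241,-3.279) -> (-17.604,-1.927) [heading=105, draw]
BK 14.2: (-17.604,-1.927) -> (-13.928,-15.643) [heading=105, draw]
Final: pos=(-13.928,-15.643), heading=105, 7 segment(s) drawn

Segment endpoints: x in {-17.604, -17.241, -14.006, -13.928, -7.244, -5.313, 0, 0}, y in {-15.643, -15.353, -13.541, -13.024, -11.6, -3.279, -1.927, 0}
xmin=-17.604, ymin=-15.643, xmax=0, ymax=0

Answer: -17.604 -15.643 0 0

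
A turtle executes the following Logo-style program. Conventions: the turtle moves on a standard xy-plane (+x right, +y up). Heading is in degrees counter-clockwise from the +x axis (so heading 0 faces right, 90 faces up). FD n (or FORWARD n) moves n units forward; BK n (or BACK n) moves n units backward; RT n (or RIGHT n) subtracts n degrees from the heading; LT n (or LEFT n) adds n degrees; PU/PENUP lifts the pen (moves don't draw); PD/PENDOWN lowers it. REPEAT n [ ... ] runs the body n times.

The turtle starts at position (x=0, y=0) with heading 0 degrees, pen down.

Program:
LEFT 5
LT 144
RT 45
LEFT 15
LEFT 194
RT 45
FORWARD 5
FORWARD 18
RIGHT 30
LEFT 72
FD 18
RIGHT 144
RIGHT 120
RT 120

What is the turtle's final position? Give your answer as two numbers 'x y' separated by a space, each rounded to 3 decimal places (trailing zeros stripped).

Answer: 10.767 -36.775

Derivation:
Executing turtle program step by step:
Start: pos=(0,0), heading=0, pen down
LT 5: heading 0 -> 5
LT 144: heading 5 -> 149
RT 45: heading 149 -> 104
LT 15: heading 104 -> 119
LT 194: heading 119 -> 313
RT 45: heading 313 -> 268
FD 5: (0,0) -> (-0.174,-4.997) [heading=268, draw]
FD 18: (-0.174,-4.997) -> (-0.803,-22.986) [heading=268, draw]
RT 30: heading 268 -> 238
LT 72: heading 238 -> 310
FD 18: (-0.803,-22.986) -> (10.767,-36.775) [heading=310, draw]
RT 144: heading 310 -> 166
RT 120: heading 166 -> 46
RT 120: heading 46 -> 286
Final: pos=(10.767,-36.775), heading=286, 3 segment(s) drawn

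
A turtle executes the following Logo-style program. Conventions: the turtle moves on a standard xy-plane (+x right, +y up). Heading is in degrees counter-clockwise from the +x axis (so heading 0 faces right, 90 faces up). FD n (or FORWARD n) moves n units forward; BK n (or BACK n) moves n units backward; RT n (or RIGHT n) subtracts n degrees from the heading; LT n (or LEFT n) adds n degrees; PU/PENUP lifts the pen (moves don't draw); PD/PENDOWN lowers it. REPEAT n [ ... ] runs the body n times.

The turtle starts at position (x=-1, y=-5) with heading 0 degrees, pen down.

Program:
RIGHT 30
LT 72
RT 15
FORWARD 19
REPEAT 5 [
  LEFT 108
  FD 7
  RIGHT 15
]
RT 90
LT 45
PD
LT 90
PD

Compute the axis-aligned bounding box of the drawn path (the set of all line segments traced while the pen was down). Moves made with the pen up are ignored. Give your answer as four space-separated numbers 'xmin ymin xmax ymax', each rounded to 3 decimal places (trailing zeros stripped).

Answer: -1 -5 15.929 8.576

Derivation:
Executing turtle program step by step:
Start: pos=(-1,-5), heading=0, pen down
RT 30: heading 0 -> 330
LT 72: heading 330 -> 42
RT 15: heading 42 -> 27
FD 19: (-1,-5) -> (15.929,3.626) [heading=27, draw]
REPEAT 5 [
  -- iteration 1/5 --
  LT 108: heading 27 -> 135
  FD 7: (15.929,3.626) -> (10.979,8.576) [heading=135, draw]
  RT 15: heading 135 -> 120
  -- iteration 2/5 --
  LT 108: heading 120 -> 228
  FD 7: (10.979,8.576) -> (6.295,3.374) [heading=228, draw]
  RT 15: heading 228 -> 213
  -- iteration 3/5 --
  LT 108: heading 213 -> 321
  FD 7: (6.295,3.374) -> (11.735,-1.032) [heading=321, draw]
  RT 15: heading 321 -> 306
  -- iteration 4/5 --
  LT 108: heading 306 -> 54
  FD 7: (11.735,-1.032) -> (15.85,4.631) [heading=54, draw]
  RT 15: heading 54 -> 39
  -- iteration 5/5 --
  LT 108: heading 39 -> 147
  FD 7: (15.85,4.631) -> (9.979,8.444) [heading=147, draw]
  RT 15: heading 147 -> 132
]
RT 90: heading 132 -> 42
LT 45: heading 42 -> 87
PD: pen down
LT 90: heading 87 -> 177
PD: pen down
Final: pos=(9.979,8.444), heading=177, 6 segment(s) drawn

Segment endpoints: x in {-1, 6.295, 9.979, 10.979, 11.735, 15.85, 15.929}, y in {-5, -1.032, 3.374, 3.626, 4.631, 8.444, 8.576}
xmin=-1, ymin=-5, xmax=15.929, ymax=8.576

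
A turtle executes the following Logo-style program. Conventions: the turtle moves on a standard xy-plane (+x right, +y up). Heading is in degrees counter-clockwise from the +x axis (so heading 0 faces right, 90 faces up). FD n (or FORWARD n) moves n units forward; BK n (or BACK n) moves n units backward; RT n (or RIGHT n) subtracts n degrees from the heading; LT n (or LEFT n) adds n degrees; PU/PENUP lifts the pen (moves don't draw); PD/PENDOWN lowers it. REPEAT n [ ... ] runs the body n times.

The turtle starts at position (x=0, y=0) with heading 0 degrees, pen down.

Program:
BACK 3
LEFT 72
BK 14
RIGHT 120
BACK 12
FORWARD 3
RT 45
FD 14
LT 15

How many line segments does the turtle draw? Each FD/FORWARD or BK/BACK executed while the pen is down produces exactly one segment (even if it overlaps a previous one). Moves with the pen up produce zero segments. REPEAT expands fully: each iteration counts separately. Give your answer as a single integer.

Executing turtle program step by step:
Start: pos=(0,0), heading=0, pen down
BK 3: (0,0) -> (-3,0) [heading=0, draw]
LT 72: heading 0 -> 72
BK 14: (-3,0) -> (-7.326,-13.315) [heading=72, draw]
RT 120: heading 72 -> 312
BK 12: (-7.326,-13.315) -> (-15.356,-4.397) [heading=312, draw]
FD 3: (-15.356,-4.397) -> (-13.348,-6.626) [heading=312, draw]
RT 45: heading 312 -> 267
FD 14: (-13.348,-6.626) -> (-14.081,-20.607) [heading=267, draw]
LT 15: heading 267 -> 282
Final: pos=(-14.081,-20.607), heading=282, 5 segment(s) drawn
Segments drawn: 5

Answer: 5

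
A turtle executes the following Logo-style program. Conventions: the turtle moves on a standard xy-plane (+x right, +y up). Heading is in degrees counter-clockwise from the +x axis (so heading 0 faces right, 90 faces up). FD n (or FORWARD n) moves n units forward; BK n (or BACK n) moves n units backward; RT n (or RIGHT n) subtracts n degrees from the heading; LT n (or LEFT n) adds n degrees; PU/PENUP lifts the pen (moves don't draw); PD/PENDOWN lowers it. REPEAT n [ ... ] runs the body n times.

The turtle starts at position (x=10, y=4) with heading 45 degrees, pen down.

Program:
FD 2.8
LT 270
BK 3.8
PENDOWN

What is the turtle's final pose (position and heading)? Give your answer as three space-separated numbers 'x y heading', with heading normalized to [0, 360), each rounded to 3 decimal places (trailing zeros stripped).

Answer: 9.293 8.667 315

Derivation:
Executing turtle program step by step:
Start: pos=(10,4), heading=45, pen down
FD 2.8: (10,4) -> (11.98,5.98) [heading=45, draw]
LT 270: heading 45 -> 315
BK 3.8: (11.98,5.98) -> (9.293,8.667) [heading=315, draw]
PD: pen down
Final: pos=(9.293,8.667), heading=315, 2 segment(s) drawn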